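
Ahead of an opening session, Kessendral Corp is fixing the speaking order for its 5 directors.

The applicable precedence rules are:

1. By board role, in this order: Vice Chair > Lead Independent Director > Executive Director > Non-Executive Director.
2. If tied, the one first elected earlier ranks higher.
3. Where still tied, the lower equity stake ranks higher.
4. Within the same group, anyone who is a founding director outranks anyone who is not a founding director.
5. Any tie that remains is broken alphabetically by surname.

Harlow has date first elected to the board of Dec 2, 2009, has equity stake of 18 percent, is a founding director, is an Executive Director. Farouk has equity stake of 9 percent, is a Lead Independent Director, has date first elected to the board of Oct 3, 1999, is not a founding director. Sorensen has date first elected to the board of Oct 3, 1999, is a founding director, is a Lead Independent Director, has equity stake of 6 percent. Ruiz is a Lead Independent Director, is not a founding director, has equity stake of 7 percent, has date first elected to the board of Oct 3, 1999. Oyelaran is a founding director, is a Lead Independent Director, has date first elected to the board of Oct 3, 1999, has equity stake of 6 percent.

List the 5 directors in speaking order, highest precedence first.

By board role: Oyelaran, Sorensen, Ruiz and Farouk (Lead Independent Director); then Harlow (Executive Director).
Oyelaran, Sorensen, Ruiz and Farouk all have date first elected to the board Oct 3, 1999, so the next rule applies.
Among Oyelaran, Sorensen, Ruiz and Farouk, by equity stake (lower first): Oyelaran and Sorensen (6 percent) before Ruiz (7 percent) before Farouk (9 percent).
Oyelaran and Sorensen are each a founding director, so the next rule applies.
Among Oyelaran and Sorensen, alphabetically by surname: Oyelaran before Sorensen.
Full order: Oyelaran, Sorensen, Ruiz, Farouk, Harlow.

Oyelaran, Sorensen, Ruiz, Farouk, Harlow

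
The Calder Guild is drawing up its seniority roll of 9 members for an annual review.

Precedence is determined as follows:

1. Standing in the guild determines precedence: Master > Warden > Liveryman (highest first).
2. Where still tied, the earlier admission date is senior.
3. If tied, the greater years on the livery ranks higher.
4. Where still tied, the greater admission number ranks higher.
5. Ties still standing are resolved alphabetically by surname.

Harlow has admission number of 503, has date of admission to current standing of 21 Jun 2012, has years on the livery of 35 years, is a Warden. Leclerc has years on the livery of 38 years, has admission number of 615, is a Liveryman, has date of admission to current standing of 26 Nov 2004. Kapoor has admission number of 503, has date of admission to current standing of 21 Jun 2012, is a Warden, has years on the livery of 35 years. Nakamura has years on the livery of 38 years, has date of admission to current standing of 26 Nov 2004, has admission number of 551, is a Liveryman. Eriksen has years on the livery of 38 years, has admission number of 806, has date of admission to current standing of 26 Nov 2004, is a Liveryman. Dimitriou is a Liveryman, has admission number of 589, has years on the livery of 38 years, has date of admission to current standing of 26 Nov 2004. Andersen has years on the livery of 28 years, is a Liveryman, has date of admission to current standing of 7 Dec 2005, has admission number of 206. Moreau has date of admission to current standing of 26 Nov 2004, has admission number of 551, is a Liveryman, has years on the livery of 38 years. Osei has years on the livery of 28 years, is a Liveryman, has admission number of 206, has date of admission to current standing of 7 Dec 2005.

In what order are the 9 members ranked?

Harlow, Kapoor, Eriksen, Leclerc, Dimitriou, Moreau, Nakamura, Andersen, Osei

By standing in the guild: Harlow and Kapoor (Warden); then Eriksen, Leclerc, Dimitriou, Moreau, Nakamura, Andersen and Osei (Liveryman).
Harlow and Kapoor both have date of admission to current standing 21 Jun 2012, so the next rule applies.
Harlow and Kapoor both have years on the livery 35 years, so the next rule applies.
Harlow and Kapoor both have admission number 503, so the next rule applies.
Among Harlow and Kapoor, alphabetically by surname: Harlow before Kapoor.
Among Eriksen, Leclerc, Dimitriou, Moreau, Nakamura, Andersen and Osei, by date of admission to current standing (earlier first): Eriksen, Leclerc, Dimitriou, Moreau and Nakamura (26 Nov 2004) before Andersen and Osei (7 Dec 2005).
Eriksen, Leclerc, Dimitriou, Moreau and Nakamura all have years on the livery 38 years, so the next rule applies.
Among Eriksen, Leclerc, Dimitriou, Moreau and Nakamura, by admission number (higher first): Eriksen (806) before Leclerc (615) before Dimitriou (589) before Moreau and Nakamura (551).
Among Moreau and Nakamura, alphabetically by surname: Moreau before Nakamura.
Andersen and Osei both have years on the livery 28 years, so the next rule applies.
Andersen and Osei both have admission number 206, so the next rule applies.
Among Andersen and Osei, alphabetically by surname: Andersen before Osei.
Full order: Harlow, Kapoor, Eriksen, Leclerc, Dimitriou, Moreau, Nakamura, Andersen, Osei.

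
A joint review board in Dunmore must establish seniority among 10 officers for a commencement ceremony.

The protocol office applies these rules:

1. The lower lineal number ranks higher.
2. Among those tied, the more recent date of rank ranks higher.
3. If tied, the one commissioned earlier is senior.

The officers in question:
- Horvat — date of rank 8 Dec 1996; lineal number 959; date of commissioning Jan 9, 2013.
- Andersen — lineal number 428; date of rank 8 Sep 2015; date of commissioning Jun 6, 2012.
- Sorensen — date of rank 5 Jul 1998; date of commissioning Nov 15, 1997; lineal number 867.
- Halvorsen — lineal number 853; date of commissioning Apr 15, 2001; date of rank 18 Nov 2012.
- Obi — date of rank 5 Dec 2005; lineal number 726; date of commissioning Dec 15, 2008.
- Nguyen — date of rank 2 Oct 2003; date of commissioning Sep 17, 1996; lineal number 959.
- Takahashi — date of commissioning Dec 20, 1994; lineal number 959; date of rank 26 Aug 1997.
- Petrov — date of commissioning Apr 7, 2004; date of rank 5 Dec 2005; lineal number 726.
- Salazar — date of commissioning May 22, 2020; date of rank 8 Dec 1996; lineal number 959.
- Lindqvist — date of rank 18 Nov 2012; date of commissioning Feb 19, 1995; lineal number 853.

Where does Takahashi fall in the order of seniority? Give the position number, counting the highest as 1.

By lineal number (lower first): Andersen (428); then Petrov and Obi (both 726); then Lindqvist and Halvorsen (both 853); then Sorensen (867); then Nguyen, Takahashi, Horvat and Salazar (each 959).
Petrov and Obi both have date of rank 5 Dec 2005, so the next rule applies.
Among Petrov and Obi, by date of commissioning (earlier first): Petrov (Apr 7, 2004) before Obi (Dec 15, 2008).
Lindqvist and Halvorsen both have date of rank 18 Nov 2012, so the next rule applies.
Among Lindqvist and Halvorsen, by date of commissioning (earlier first): Lindqvist (Feb 19, 1995) before Halvorsen (Apr 15, 2001).
Among Nguyen, Takahashi, Horvat and Salazar, by date of rank (later first): Nguyen (2 Oct 2003) before Takahashi (26 Aug 1997) before Horvat and Salazar (8 Dec 1996).
Among Horvat and Salazar, by date of commissioning (earlier first): Horvat (Jan 9, 2013) before Salazar (May 22, 2020).
Order: Andersen, Petrov, Obi, Lindqvist, Halvorsen, Sorensen, Nguyen, Takahashi, Horvat, Salazar. So position 8.

8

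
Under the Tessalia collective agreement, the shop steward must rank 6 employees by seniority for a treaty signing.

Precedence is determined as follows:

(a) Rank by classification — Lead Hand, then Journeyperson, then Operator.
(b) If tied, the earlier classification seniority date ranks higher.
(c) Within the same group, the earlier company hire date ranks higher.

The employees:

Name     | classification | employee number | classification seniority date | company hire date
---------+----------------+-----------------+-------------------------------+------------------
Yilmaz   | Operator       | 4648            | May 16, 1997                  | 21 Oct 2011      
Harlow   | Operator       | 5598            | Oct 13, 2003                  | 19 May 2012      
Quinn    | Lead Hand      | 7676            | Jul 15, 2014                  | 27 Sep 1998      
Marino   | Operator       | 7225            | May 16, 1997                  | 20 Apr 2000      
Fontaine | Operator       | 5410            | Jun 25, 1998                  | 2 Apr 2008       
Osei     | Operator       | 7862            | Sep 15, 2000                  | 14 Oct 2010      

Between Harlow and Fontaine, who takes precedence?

By classification: Quinn (Lead Hand); then Marino, Yilmaz, Fontaine, Osei and Harlow (Operator).
Among Marino, Yilmaz, Fontaine, Osei and Harlow, by classification seniority date (earlier first): Marino and Yilmaz (May 16, 1997) before Fontaine (Jun 25, 1998) before Osei (Sep 15, 2000) before Harlow (Oct 13, 2003).
Among Marino and Yilmaz, by company hire date (earlier first): Marino (20 Apr 2000) before Yilmaz (21 Oct 2011).
So Fontaine takes precedence.

Fontaine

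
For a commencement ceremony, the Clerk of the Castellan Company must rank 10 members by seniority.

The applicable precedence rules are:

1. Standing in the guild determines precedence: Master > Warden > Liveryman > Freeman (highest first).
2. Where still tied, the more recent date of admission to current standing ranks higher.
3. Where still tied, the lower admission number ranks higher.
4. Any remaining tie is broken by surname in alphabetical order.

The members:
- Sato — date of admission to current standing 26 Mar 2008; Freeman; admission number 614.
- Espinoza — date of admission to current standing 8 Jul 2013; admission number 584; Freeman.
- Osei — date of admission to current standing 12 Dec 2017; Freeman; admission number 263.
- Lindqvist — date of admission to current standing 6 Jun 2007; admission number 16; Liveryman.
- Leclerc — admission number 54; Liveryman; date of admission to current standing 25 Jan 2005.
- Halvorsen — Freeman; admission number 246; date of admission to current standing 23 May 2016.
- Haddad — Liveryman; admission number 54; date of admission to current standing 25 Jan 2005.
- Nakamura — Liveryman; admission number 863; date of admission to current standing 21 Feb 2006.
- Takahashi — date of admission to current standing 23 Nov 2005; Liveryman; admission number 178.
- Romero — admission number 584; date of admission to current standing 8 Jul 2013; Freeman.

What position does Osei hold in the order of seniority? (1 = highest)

6

By standing in the guild: Lindqvist, Nakamura, Takahashi, Haddad and Leclerc (Liveryman); then Osei, Halvorsen, Espinoza, Romero and Sato (Freeman).
Among Lindqvist, Nakamura, Takahashi, Haddad and Leclerc, by date of admission to current standing (later first): Lindqvist (6 Jun 2007) before Nakamura (21 Feb 2006) before Takahashi (23 Nov 2005) before Haddad and Leclerc (25 Jan 2005).
Haddad and Leclerc both have admission number 54, so the next rule applies.
Among Haddad and Leclerc, alphabetically by surname: Haddad before Leclerc.
Among Osei, Halvorsen, Espinoza, Romero and Sato, by date of admission to current standing (later first): Osei (12 Dec 2017) before Halvorsen (23 May 2016) before Espinoza and Romero (8 Jul 2013) before Sato (26 Mar 2008).
Espinoza and Romero both have admission number 584, so the next rule applies.
Among Espinoza and Romero, alphabetically by surname: Espinoza before Romero.
Order: Lindqvist, Nakamura, Takahashi, Haddad, Leclerc, Osei, Halvorsen, Espinoza, Romero, Sato. So position 6.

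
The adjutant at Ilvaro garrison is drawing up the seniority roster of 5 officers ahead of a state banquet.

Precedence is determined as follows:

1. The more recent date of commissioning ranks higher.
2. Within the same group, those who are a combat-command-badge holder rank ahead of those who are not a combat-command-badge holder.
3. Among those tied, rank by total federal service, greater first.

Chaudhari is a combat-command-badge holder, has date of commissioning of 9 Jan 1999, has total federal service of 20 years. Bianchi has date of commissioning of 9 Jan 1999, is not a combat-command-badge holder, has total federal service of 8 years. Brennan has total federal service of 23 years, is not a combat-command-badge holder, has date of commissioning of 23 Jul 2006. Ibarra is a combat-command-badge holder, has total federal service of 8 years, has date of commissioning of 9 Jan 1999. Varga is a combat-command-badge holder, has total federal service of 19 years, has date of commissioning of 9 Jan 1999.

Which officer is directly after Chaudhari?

Varga

By date of commissioning (later first): Brennan (23 Jul 2006); then Chaudhari, Varga, Ibarra and Bianchi (each 9 Jan 1999).
Among Chaudhari, Varga, Ibarra and Bianchi, a combat-command-badge holder before not a combat-command-badge holder: Chaudhari, Varga and Ibarra (a combat-command-badge holder) before Bianchi (not a combat-command-badge holder).
Among Chaudhari, Varga and Ibarra, by total federal service (higher first): Chaudhari (20 years) before Varga (19 years) before Ibarra (8 years).
Order: Brennan, Chaudhari, Varga, Ibarra, Bianchi.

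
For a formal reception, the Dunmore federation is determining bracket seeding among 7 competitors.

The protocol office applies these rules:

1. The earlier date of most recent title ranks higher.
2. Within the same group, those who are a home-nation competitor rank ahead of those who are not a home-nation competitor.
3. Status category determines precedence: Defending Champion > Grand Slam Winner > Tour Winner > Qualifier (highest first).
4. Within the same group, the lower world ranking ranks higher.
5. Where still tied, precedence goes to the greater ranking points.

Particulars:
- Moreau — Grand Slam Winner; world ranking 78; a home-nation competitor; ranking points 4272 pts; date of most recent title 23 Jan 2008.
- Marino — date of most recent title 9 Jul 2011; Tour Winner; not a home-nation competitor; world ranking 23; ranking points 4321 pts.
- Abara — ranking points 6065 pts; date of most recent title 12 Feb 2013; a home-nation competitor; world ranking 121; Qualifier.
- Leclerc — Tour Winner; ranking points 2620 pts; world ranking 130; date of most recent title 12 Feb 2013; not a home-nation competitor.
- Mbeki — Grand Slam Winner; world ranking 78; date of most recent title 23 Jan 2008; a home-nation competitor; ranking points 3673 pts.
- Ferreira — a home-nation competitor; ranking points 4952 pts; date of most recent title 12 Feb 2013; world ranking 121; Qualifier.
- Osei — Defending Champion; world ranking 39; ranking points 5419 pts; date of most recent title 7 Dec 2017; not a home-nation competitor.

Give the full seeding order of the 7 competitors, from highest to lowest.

By date of most recent title (earlier first): Moreau and Mbeki (both 23 Jan 2008); then Marino (9 Jul 2011); then Abara, Ferreira and Leclerc (each 12 Feb 2013); then Osei (7 Dec 2017).
Moreau and Mbeki are each a home-nation competitor, so the next rule applies.
Moreau and Mbeki are each Grand Slam Winner, so the next rule applies.
Moreau and Mbeki both have world ranking 78, so the next rule applies.
Among Moreau and Mbeki, by ranking points (higher first): Moreau (4272 pts) before Mbeki (3673 pts).
Among Abara, Ferreira and Leclerc, a home-nation competitor before not a home-nation competitor: Abara and Ferreira (a home-nation competitor) before Leclerc (not a home-nation competitor).
Abara and Ferreira are each Qualifier, so the next rule applies.
Abara and Ferreira both have world ranking 121, so the next rule applies.
Among Abara and Ferreira, by ranking points (higher first): Abara (6065 pts) before Ferreira (4952 pts).
Full order: Moreau, Mbeki, Marino, Abara, Ferreira, Leclerc, Osei.

Moreau, Mbeki, Marino, Abara, Ferreira, Leclerc, Osei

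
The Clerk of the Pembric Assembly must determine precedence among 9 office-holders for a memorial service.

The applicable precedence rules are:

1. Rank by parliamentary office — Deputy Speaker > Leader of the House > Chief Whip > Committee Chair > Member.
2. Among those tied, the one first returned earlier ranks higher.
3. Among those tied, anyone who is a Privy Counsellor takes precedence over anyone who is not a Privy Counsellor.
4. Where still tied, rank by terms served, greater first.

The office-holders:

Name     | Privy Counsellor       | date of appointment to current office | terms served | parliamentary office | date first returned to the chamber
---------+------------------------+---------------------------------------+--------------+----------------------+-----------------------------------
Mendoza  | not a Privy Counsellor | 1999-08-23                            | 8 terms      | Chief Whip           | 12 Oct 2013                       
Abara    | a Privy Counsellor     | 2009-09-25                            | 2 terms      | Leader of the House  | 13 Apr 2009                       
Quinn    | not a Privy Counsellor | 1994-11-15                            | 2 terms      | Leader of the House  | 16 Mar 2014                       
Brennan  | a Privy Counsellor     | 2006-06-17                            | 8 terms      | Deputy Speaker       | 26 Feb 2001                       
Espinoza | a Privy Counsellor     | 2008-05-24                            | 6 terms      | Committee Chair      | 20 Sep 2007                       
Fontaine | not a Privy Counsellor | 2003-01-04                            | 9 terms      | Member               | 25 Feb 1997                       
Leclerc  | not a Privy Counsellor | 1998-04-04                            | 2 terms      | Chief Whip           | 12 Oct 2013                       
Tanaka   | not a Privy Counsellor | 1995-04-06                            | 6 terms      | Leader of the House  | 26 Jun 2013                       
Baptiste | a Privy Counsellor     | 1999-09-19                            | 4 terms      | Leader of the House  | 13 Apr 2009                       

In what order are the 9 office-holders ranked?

By parliamentary office: Brennan (Deputy Speaker); then Baptiste, Abara, Tanaka and Quinn (Leader of the House); then Mendoza and Leclerc (Chief Whip); then Espinoza (Committee Chair); then Fontaine (Member).
Among Baptiste, Abara, Tanaka and Quinn, by date first returned to the chamber (earlier first): Baptiste and Abara (13 Apr 2009) before Tanaka (26 Jun 2013) before Quinn (16 Mar 2014).
Baptiste and Abara are each a Privy Counsellor, so the next rule applies.
Among Baptiste and Abara, by terms served (higher first): Baptiste (4 terms) before Abara (2 terms).
Mendoza and Leclerc both have date first returned to the chamber 12 Oct 2013, so the next rule applies.
Mendoza and Leclerc are each not a Privy Counsellor, so the next rule applies.
Among Mendoza and Leclerc, by terms served (higher first): Mendoza (8 terms) before Leclerc (2 terms).
Full order: Brennan, Baptiste, Abara, Tanaka, Quinn, Mendoza, Leclerc, Espinoza, Fontaine.

Brennan, Baptiste, Abara, Tanaka, Quinn, Mendoza, Leclerc, Espinoza, Fontaine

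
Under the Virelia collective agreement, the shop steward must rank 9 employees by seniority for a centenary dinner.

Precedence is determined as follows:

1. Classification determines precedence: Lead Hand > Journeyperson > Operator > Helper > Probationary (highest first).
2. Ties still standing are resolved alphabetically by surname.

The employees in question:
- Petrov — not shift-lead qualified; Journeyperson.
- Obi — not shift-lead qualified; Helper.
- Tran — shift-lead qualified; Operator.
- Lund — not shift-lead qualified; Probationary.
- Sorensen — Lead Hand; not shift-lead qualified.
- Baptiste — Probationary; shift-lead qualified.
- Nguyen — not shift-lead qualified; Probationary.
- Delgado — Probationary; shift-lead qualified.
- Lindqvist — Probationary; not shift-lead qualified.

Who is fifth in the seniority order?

Baptiste

By classification: Sorensen (Lead Hand); then Petrov (Journeyperson); then Tran (Operator); then Obi (Helper); then Baptiste, Delgado, Lindqvist, Lund and Nguyen (Probationary).
Among Baptiste, Delgado, Lindqvist, Lund and Nguyen, alphabetically by surname: Baptiste before Delgado before Lindqvist before Lund before Nguyen.
Order: Sorensen, Petrov, Tran, Obi, Baptiste, Delgado, Lindqvist, Lund, Nguyen.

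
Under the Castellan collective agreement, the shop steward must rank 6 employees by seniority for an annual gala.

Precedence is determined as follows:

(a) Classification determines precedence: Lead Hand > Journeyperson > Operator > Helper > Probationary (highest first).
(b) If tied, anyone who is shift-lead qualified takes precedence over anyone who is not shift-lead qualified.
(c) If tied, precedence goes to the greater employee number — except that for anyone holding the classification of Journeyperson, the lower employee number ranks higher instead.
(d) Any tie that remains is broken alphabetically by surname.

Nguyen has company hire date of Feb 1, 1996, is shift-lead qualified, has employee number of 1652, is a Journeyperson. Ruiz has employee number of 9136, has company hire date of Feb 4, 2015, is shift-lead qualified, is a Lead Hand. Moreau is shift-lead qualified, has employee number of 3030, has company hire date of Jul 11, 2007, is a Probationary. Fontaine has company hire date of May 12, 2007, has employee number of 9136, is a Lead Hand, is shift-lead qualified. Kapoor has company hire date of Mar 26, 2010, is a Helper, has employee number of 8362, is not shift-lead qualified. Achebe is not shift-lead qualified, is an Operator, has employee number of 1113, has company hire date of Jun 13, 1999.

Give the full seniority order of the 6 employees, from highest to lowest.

By classification: Fontaine and Ruiz (Lead Hand); then Nguyen (Journeyperson); then Achebe (Operator); then Kapoor (Helper); then Moreau (Probationary).
Fontaine and Ruiz are each shift-lead qualified, so the next rule applies.
Fontaine and Ruiz both have employee number 9136, so the next rule applies.
Among Fontaine and Ruiz, alphabetically by surname: Fontaine before Ruiz.
Full order: Fontaine, Ruiz, Nguyen, Achebe, Kapoor, Moreau.

Fontaine, Ruiz, Nguyen, Achebe, Kapoor, Moreau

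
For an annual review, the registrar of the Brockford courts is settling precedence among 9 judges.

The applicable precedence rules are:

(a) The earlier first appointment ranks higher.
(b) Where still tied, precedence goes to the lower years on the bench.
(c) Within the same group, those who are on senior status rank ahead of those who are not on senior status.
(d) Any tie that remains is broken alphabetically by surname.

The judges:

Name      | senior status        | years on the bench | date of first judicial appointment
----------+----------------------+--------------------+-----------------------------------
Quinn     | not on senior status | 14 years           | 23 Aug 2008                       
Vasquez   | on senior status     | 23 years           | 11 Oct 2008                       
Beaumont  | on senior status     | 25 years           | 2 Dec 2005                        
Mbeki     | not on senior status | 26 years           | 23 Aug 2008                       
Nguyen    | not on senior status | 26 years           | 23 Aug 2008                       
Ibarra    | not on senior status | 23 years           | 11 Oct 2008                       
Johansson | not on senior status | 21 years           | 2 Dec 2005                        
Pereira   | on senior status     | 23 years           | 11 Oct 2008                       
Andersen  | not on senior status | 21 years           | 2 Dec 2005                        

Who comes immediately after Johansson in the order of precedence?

By date of first judicial appointment (earlier first): Andersen, Johansson and Beaumont (each 2 Dec 2005); then Quinn, Mbeki and Nguyen (each 23 Aug 2008); then Pereira, Vasquez and Ibarra (each 11 Oct 2008).
Among Andersen, Johansson and Beaumont, by years on the bench (lower first): Andersen and Johansson (21 years) before Beaumont (25 years).
Andersen and Johansson are each not on senior status, so the next rule applies.
Among Andersen and Johansson, alphabetically by surname: Andersen before Johansson.
Among Quinn, Mbeki and Nguyen, by years on the bench (lower first): Quinn (14 years) before Mbeki and Nguyen (26 years).
Mbeki and Nguyen are each not on senior status, so the next rule applies.
Among Mbeki and Nguyen, alphabetically by surname: Mbeki before Nguyen.
Pereira, Vasquez and Ibarra all have years on the bench 23 years, so the next rule applies.
Among Pereira, Vasquez and Ibarra, on senior status before not on senior status: Pereira and Vasquez (on senior status) before Ibarra (not on senior status).
Among Pereira and Vasquez, alphabetically by surname: Pereira before Vasquez.
Order: Andersen, Johansson, Beaumont, Quinn, Mbeki, Nguyen, Pereira, Vasquez, Ibarra.

Beaumont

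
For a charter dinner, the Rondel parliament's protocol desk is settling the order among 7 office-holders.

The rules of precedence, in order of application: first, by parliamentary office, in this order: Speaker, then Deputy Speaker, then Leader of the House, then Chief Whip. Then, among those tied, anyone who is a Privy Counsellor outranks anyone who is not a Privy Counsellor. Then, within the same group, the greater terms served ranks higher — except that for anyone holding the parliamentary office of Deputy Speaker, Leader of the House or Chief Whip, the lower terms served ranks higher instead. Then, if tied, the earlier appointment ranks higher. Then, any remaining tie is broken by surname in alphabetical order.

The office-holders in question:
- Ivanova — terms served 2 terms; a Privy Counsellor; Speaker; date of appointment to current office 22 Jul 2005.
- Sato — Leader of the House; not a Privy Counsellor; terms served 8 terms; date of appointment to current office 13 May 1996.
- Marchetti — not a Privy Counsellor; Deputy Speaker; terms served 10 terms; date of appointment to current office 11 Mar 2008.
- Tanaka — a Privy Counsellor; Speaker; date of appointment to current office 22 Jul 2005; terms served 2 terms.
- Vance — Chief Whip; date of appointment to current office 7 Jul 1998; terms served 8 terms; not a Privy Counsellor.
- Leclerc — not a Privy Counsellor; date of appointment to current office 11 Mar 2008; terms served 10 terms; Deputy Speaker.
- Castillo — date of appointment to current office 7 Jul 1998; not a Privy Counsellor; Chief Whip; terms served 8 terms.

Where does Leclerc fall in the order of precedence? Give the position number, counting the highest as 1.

By parliamentary office: Ivanova and Tanaka (Speaker); then Leclerc and Marchetti (Deputy Speaker); then Sato (Leader of the House); then Castillo and Vance (Chief Whip).
Ivanova and Tanaka are each a Privy Counsellor, so the next rule applies.
Ivanova and Tanaka both have terms served 2 terms, so the next rule applies.
Ivanova and Tanaka both have date of appointment to current office 22 Jul 2005, so the next rule applies.
Among Ivanova and Tanaka, alphabetically by surname: Ivanova before Tanaka.
Leclerc and Marchetti are each not a Privy Counsellor, so the next rule applies.
Leclerc and Marchetti both have terms served 10 terms, so the next rule applies.
Leclerc and Marchetti both have date of appointment to current office 11 Mar 2008, so the next rule applies.
Among Leclerc and Marchetti, alphabetically by surname: Leclerc before Marchetti.
Castillo and Vance are each not a Privy Counsellor, so the next rule applies.
Castillo and Vance both have terms served 8 terms, so the next rule applies.
Castillo and Vance both have date of appointment to current office 7 Jul 1998, so the next rule applies.
Among Castillo and Vance, alphabetically by surname: Castillo before Vance.
Order: Ivanova, Tanaka, Leclerc, Marchetti, Sato, Castillo, Vance. So position 3.

3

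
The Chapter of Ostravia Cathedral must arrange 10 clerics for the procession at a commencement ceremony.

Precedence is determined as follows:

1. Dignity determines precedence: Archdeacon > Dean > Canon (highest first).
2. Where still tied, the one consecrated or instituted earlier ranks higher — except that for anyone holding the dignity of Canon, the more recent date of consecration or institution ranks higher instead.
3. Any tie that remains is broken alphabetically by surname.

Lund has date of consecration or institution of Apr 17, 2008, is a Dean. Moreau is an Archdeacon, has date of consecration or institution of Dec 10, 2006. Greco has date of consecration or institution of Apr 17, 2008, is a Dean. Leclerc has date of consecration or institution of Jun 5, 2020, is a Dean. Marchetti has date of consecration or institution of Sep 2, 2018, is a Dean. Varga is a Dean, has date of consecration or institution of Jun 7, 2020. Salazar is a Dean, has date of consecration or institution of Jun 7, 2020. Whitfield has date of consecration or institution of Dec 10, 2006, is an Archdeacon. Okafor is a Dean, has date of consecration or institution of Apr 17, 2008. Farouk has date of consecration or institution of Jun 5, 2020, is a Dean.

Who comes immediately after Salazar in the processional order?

By dignity: Moreau and Whitfield (Archdeacon); then Greco, Lund, Okafor, Marchetti, Farouk, Leclerc, Salazar and Varga (Dean).
Moreau and Whitfield both have date of consecration or institution Dec 10, 2006, so the next rule applies.
Among Moreau and Whitfield, alphabetically by surname: Moreau before Whitfield.
Among Greco, Lund, Okafor, Marchetti, Farouk, Leclerc, Salazar and Varga, by date of consecration or institution (earlier first): Greco, Lund and Okafor (Apr 17, 2008) before Marchetti (Sep 2, 2018) before Farouk and Leclerc (Jun 5, 2020) before Salazar and Varga (Jun 7, 2020).
Among Greco, Lund and Okafor, alphabetically by surname: Greco before Lund before Okafor.
Among Farouk and Leclerc, alphabetically by surname: Farouk before Leclerc.
Among Salazar and Varga, alphabetically by surname: Salazar before Varga.
Order: Moreau, Whitfield, Greco, Lund, Okafor, Marchetti, Farouk, Leclerc, Salazar, Varga.

Varga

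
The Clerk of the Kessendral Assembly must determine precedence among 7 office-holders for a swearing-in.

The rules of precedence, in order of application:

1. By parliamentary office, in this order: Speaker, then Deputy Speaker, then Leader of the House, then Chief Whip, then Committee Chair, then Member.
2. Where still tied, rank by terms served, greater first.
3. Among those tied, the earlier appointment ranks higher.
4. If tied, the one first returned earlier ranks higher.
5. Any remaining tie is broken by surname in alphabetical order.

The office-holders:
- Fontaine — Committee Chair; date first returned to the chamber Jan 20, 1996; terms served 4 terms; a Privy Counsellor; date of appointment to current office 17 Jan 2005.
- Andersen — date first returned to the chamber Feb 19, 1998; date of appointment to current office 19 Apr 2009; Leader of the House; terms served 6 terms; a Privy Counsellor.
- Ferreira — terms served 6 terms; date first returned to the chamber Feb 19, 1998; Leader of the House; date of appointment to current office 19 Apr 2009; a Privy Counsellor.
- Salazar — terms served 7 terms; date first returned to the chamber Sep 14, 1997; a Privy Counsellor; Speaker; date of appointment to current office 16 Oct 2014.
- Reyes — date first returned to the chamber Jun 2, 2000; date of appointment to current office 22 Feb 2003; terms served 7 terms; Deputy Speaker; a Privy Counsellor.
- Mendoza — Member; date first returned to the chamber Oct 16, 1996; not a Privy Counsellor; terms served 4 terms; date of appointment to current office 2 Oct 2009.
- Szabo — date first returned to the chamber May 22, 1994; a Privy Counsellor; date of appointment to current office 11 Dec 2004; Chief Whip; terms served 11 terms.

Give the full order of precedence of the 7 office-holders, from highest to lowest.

Salazar, Reyes, Andersen, Ferreira, Szabo, Fontaine, Mendoza

By parliamentary office: Salazar (Speaker); then Reyes (Deputy Speaker); then Andersen and Ferreira (Leader of the House); then Szabo (Chief Whip); then Fontaine (Committee Chair); then Mendoza (Member).
Andersen and Ferreira both have terms served 6 terms, so the next rule applies.
Andersen and Ferreira both have date of appointment to current office 19 Apr 2009, so the next rule applies.
Andersen and Ferreira both have date first returned to the chamber Feb 19, 1998, so the next rule applies.
Among Andersen and Ferreira, alphabetically by surname: Andersen before Ferreira.
Full order: Salazar, Reyes, Andersen, Ferreira, Szabo, Fontaine, Mendoza.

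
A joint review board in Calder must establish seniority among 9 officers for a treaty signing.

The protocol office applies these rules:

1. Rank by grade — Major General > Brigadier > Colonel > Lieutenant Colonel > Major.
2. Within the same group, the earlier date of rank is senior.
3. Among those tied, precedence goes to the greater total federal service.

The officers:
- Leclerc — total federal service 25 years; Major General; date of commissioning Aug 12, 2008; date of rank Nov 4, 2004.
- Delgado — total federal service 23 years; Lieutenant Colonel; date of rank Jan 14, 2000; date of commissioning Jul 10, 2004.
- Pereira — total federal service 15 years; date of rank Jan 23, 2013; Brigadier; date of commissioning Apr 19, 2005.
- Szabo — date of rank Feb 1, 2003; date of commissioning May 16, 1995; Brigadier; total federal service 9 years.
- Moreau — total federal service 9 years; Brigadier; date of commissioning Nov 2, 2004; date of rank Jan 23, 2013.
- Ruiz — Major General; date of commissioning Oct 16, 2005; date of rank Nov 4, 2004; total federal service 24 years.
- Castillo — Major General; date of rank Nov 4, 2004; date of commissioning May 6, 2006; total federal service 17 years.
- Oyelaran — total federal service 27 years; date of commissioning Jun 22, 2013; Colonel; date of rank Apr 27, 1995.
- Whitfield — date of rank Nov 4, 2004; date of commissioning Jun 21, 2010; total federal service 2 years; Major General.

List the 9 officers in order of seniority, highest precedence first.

By grade: Leclerc, Ruiz, Castillo and Whitfield (Major General); then Szabo, Pereira and Moreau (Brigadier); then Oyelaran (Colonel); then Delgado (Lieutenant Colonel).
Leclerc, Ruiz, Castillo and Whitfield all have date of rank Nov 4, 2004, so the next rule applies.
Among Leclerc, Ruiz, Castillo and Whitfield, by total federal service (higher first): Leclerc (25 years) before Ruiz (24 years) before Castillo (17 years) before Whitfield (2 years).
Among Szabo, Pereira and Moreau, by date of rank (earlier first): Szabo (Feb 1, 2003) before Pereira and Moreau (Jan 23, 2013).
Among Pereira and Moreau, by total federal service (higher first): Pereira (15 years) before Moreau (9 years).
Full order: Leclerc, Ruiz, Castillo, Whitfield, Szabo, Pereira, Moreau, Oyelaran, Delgado.

Leclerc, Ruiz, Castillo, Whitfield, Szabo, Pereira, Moreau, Oyelaran, Delgado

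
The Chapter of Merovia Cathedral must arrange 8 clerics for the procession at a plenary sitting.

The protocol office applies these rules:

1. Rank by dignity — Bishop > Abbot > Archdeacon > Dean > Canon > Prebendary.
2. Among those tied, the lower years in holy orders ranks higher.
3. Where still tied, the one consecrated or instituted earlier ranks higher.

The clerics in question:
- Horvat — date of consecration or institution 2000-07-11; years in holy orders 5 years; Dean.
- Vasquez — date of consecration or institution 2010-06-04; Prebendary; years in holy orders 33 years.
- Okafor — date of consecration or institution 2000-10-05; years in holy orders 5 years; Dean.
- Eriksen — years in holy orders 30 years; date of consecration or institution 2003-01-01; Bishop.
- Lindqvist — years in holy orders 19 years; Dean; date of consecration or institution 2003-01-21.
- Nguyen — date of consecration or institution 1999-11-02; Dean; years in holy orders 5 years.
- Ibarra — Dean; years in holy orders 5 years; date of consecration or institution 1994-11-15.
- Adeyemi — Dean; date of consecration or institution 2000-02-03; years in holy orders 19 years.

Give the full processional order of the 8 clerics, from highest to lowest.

By dignity: Eriksen (Bishop); then Ibarra, Nguyen, Horvat, Okafor, Adeyemi and Lindqvist (Dean); then Vasquez (Prebendary).
Among Ibarra, Nguyen, Horvat, Okafor, Adeyemi and Lindqvist, by years in holy orders (lower first): Ibarra, Nguyen, Horvat and Okafor (5 years) before Adeyemi and Lindqvist (19 years).
Among Ibarra, Nguyen, Horvat and Okafor, by date of consecration or institution (earlier first): Ibarra (1994-11-15) before Nguyen (1999-11-02) before Horvat (2000-07-11) before Okafor (2000-10-05).
Among Adeyemi and Lindqvist, by date of consecration or institution (earlier first): Adeyemi (2000-02-03) before Lindqvist (2003-01-21).
Full order: Eriksen, Ibarra, Nguyen, Horvat, Okafor, Adeyemi, Lindqvist, Vasquez.

Eriksen, Ibarra, Nguyen, Horvat, Okafor, Adeyemi, Lindqvist, Vasquez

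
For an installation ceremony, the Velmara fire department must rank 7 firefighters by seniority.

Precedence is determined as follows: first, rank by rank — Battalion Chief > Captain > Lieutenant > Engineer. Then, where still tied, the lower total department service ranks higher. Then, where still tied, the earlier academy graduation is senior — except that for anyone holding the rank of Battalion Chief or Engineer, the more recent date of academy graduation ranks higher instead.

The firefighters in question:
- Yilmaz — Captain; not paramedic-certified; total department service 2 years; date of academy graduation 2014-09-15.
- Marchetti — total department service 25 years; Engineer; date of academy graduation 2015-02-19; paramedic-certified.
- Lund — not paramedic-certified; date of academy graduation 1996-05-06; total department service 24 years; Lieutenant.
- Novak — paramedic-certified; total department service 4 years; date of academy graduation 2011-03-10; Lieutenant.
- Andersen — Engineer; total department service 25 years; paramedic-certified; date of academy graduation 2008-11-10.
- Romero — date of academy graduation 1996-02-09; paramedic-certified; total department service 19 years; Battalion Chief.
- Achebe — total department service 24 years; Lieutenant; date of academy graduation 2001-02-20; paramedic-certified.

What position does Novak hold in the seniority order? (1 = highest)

3

By rank: Romero (Battalion Chief); then Yilmaz (Captain); then Novak, Lund and Achebe (Lieutenant); then Marchetti and Andersen (Engineer).
Among Novak, Lund and Achebe, by total department service (lower first): Novak (4 years) before Lund and Achebe (24 years).
Among Lund and Achebe, by date of academy graduation (earlier first): Lund (1996-05-06) before Achebe (2001-02-20).
Marchetti and Andersen both have total department service 25 years, so the next rule applies.
Among Marchetti and Andersen, by date of academy graduation (later first) (reversed rule for this group): Marchetti (2015-02-19) before Andersen (2008-11-10).
Order: Romero, Yilmaz, Novak, Lund, Achebe, Marchetti, Andersen. So position 3.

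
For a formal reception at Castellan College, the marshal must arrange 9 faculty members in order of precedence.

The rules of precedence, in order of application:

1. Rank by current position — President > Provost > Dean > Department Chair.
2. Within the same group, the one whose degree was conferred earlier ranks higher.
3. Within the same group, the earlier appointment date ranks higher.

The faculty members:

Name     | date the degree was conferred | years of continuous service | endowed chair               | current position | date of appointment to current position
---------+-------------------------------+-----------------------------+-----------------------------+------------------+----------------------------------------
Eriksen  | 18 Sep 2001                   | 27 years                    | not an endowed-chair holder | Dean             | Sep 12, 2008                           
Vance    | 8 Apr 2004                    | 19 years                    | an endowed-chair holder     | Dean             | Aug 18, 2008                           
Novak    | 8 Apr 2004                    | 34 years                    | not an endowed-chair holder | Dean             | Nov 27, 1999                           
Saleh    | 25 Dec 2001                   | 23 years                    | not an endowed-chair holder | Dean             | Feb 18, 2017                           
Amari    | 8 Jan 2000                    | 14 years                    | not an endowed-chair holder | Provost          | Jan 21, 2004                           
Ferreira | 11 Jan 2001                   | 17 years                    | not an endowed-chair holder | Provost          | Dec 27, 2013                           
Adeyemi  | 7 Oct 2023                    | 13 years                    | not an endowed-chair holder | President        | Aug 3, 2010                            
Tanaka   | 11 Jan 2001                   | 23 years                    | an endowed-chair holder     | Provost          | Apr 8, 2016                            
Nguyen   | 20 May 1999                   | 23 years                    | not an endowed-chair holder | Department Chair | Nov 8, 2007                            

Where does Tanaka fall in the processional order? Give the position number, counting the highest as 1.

By current position: Adeyemi (President); then Amari, Ferreira and Tanaka (Provost); then Eriksen, Saleh, Novak and Vance (Dean); then Nguyen (Department Chair).
Among Amari, Ferreira and Tanaka, by date the degree was conferred (earlier first): Amari (8 Jan 2000) before Ferreira and Tanaka (11 Jan 2001).
Among Ferreira and Tanaka, by date of appointment to current position (earlier first): Ferreira (Dec 27, 2013) before Tanaka (Apr 8, 2016).
Among Eriksen, Saleh, Novak and Vance, by date the degree was conferred (earlier first): Eriksen (18 Sep 2001) before Saleh (25 Dec 2001) before Novak and Vance (8 Apr 2004).
Among Novak and Vance, by date of appointment to current position (earlier first): Novak (Nov 27, 1999) before Vance (Aug 18, 2008).
Order: Adeyemi, Amari, Ferreira, Tanaka, Eriksen, Saleh, Novak, Vance, Nguyen. So position 4.

4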